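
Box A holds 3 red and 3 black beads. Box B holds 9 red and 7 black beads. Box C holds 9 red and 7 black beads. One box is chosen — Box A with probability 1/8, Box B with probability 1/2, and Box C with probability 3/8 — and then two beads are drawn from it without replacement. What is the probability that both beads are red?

23/80

From Box A: P(both red) = (3/6)(2/5) = 1/5.
From Box B: P(both red) = (9/16)(8/15) = 3/10.
From Box C: P(both red) = (9/16)(8/15) = 3/10.
Total probability = (1/8)(1/5) + (1/2)(3/10) + (3/8)(3/10) = 23/80.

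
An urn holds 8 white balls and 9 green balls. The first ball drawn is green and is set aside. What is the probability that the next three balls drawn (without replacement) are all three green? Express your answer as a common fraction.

With the first ball removed, 8 green remain out of 16.
P = 8/16 × 7/15 × 6/14 = 336/3360 = 1/10.

1/10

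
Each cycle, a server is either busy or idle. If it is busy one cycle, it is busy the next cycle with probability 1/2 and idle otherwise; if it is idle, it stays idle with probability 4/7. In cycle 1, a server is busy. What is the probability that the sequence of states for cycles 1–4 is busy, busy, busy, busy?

1/8

Cycle 1 is given. For each transition, use the conditional probability from the current state:
P(busy | busy) = 1/2; P(busy | busy) = 1/2; P(busy | busy) = 1/2.
P = 1/2 × 1/2 × 1/2 = 1/8.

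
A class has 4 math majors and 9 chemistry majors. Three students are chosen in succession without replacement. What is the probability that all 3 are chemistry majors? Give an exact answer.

P(every draw is a chemistry major) = 9/13 × 8/12 × 7/11 = 504/1716 = 42/143.

42/143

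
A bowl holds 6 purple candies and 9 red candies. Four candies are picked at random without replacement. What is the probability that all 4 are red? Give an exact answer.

P(all red) = 9/15 × 8/14 × 7/13 × 6/12 = 3024/32760 = 6/65.

6/65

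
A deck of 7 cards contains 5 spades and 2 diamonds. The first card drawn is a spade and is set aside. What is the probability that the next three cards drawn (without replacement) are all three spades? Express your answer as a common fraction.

1/5

With the first card removed, 4 spades remain out of 6.
P = 4/6 × 3/5 × 2/4 = 24/120 = 1/5.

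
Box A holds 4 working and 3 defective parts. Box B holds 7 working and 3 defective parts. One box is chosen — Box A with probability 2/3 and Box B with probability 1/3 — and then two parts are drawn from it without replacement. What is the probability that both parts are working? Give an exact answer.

From Box A: P(both working) = (4/7)(3/6) = 2/7.
From Box B: P(both working) = (7/10)(6/9) = 7/15.
Total probability = (2/3)(2/7) + (1/3)(7/15) = 109/315.

109/315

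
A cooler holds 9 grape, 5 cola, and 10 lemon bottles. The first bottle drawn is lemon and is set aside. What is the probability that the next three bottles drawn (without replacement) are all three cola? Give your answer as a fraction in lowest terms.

With the first bottle removed, 5 cola remain out of 23.
P = 5/23 × 4/22 × 3/21 = 60/10626 = 10/1771.

10/1771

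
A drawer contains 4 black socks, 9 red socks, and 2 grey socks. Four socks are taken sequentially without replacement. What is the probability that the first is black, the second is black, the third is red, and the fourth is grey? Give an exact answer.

3/455

Multiply the probability of each draw given the previous ones:
P = 4/15 × 3/14 × 9/13 × 2/12 = 216/32760 = 3/455.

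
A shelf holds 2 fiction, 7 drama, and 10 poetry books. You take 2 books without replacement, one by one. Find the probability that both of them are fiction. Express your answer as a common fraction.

P = 2/19 × 1/18 = 2/342 = 1/171.

1/171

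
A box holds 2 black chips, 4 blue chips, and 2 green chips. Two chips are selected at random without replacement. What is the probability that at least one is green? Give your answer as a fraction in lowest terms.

P(no green) = 6/8 × 5/7 = 30/56 = 15/28.
P(at least one) = 1 − 15/28 = 13/28.

13/28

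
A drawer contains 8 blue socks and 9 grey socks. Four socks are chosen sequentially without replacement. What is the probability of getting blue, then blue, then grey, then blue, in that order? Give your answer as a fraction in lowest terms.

Chain rule:
P = 8/17 × 7/16 × 9/15 × 6/14 = 3024/57120 = 9/170.

9/170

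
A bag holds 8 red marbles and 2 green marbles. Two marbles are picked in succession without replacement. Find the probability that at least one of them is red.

44/45

P(no red) = 2/10 × 1/9 = 2/90 = 1/45.
P(at least one) = 1 − 1/45 = 44/45.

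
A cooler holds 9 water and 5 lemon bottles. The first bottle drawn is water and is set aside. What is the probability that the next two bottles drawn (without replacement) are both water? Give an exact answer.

14/39

After the first draw, 8 of the remaining 13 bottles are water.
P = 8/13 × 7/12 = 56/156 = 14/39.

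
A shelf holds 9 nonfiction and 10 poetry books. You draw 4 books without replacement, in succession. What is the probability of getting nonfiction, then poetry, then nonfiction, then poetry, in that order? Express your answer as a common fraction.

Each draw changes the counts, so multiply the conditional probabilities along the sequence:
P = 9/19 × 10/18 × 8/17 × 9/16 = 6480/93024 = 45/646.

45/646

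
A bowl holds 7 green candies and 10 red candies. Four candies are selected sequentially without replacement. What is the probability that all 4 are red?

3/34

P = 10/17 × 9/16 × 8/15 × 7/14 = 5040/57120 = 3/34.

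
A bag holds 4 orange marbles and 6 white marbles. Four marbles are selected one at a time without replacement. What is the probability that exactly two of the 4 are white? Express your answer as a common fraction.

One ordering (white drawn first) has probability 6/10 × 5/9 × 4/8 × 3/7 = 360/5040 = 1/14.
There are C(4,2) = 6 such orderings, each equally likely, so P = 6 × 1/14 = 3/7.

3/7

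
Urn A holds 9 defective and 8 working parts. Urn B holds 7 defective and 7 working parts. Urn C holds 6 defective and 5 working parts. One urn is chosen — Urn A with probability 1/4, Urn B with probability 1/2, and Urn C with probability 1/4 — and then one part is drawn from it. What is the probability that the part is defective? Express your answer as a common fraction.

From Urn A: P(defective) = 9/17.
From Urn B: P(defective) = 7/14.
From Urn C: P(defective) = 6/11.
Total probability = (1/4)(9/17) + (1/2)(7/14) + (1/4)(6/11) = 97/187.

97/187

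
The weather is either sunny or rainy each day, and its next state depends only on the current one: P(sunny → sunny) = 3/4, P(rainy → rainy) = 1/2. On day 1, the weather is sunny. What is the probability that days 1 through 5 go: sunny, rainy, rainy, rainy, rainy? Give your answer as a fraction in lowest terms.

1/32

Day 1 is given. For each transition, use the conditional probability from the current state:
P(rainy | sunny) = 1/4; P(rainy | rainy) = 1/2; P(rainy | rainy) = 1/2; P(rainy | rainy) = 1/2.
P = 1/4 × 1/2 × 1/2 × 1/2 = 1/32.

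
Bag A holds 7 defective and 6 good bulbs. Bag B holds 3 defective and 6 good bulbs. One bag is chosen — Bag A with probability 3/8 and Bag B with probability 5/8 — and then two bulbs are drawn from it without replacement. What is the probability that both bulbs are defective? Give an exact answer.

From Bag A: P(both defective) = (7/13)(6/12) = 7/26.
From Bag B: P(both defective) = (3/9)(2/8) = 1/12.
Total probability = (3/8)(7/26) + (5/8)(1/12) = 191/1248.

191/1248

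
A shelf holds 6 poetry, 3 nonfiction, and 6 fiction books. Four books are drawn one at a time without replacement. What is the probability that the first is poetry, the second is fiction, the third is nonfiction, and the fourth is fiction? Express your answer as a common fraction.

Each draw changes the counts, so multiply the conditional probabilities along the sequence:
P = 6/15 × 6/14 × 3/13 × 5/12 = 540/32760 = 3/182.

3/182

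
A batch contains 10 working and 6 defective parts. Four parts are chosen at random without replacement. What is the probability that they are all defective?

P = 6/16 × 5/15 × 4/14 × 3/13 = 360/43680 = 3/364.

3/364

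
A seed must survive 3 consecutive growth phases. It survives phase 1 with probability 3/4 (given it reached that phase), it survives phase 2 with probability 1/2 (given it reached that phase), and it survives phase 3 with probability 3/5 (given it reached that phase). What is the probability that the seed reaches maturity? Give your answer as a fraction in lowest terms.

Multiplying along the chain,
P = 3/4 × 1/2 × 3/5 = 9/40.

9/40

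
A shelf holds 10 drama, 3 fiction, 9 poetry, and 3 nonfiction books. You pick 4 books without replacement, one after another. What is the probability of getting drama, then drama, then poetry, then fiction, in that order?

81/10120

Multiply the probability of each draw given the previous ones:
P = 10/25 × 9/24 × 9/23 × 3/22 = 2430/303600 = 81/10120.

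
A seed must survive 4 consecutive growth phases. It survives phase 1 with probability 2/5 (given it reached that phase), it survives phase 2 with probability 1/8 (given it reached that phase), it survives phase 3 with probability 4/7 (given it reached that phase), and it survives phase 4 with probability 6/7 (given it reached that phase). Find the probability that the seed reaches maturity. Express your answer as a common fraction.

The events are sequential, so multiply the conditional probabilities:
P = 2/5 × 1/8 × 4/7 × 6/7 = 48/1960 = 6/245.

6/245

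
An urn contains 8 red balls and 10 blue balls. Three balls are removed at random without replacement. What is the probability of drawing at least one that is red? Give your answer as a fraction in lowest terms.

29/34

P(no red) = 10/18 × 9/17 × 8/16 = 720/4896 = 5/34.
P(at least one) = 1 − 5/34 = 29/34.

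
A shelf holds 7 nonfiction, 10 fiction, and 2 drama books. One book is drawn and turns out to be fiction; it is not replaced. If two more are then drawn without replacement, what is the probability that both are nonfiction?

With the first book removed, 7 nonfiction remain out of 18.
P = 7/18 × 6/17 = 42/306 = 7/51.

7/51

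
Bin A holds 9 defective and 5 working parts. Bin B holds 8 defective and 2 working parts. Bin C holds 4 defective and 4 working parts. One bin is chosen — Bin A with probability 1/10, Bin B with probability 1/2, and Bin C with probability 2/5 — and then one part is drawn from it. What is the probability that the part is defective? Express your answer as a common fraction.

From Bin A: P(defective) = 9/14.
From Bin B: P(defective) = 8/10.
From Bin C: P(defective) = 4/8.
Total probability = (1/10)(9/14) + (1/2)(8/10) + (2/5)(4/8) = 93/140.

93/140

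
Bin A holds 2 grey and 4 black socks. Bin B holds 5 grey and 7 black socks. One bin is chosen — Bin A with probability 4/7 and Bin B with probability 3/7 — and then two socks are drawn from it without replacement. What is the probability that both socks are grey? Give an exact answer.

17/165

From Bin A: P(both grey) = (2/6)(1/5) = 1/15.
From Bin B: P(both grey) = (5/12)(4/11) = 5/33.
Total probability = (4/7)(1/15) + (3/7)(5/33) = 17/165.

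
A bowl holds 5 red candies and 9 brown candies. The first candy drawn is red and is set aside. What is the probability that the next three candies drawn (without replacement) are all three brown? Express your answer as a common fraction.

42/143

With the first candy removed, 9 brown remain out of 13.
P = 9/13 × 8/12 × 7/11 = 504/1716 = 42/143.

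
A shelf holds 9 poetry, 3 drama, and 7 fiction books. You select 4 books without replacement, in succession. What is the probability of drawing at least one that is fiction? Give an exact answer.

P(no fiction) = 12/19 × 11/18 × 10/17 × 9/16 = 11880/93024 = 165/1292.
P(at least one) = 1 − 165/1292 = 1127/1292.

1127/1292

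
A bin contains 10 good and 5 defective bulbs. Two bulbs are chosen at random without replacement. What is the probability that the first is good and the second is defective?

5/21

Chain rule:
P = 10/15 × 5/14 = 50/210 = 5/21.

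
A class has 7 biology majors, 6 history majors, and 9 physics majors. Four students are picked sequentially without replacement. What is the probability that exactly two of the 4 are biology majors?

One ordering (biology majors drawn first) has probability 7/22 × 6/21 × 15/20 × 14/19 = 8820/175560 = 21/418.
There are C(4,2) = 6 such orderings, each equally likely, so P = 6 × 21/418 = 63/209.

63/209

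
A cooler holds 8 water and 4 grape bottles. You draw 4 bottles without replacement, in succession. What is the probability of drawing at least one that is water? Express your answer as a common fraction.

P(no water) = 4/12 × 3/11 × 2/10 × 1/9 = 24/11880 = 1/495.
P(at least one) = 1 − 1/495 = 494/495.

494/495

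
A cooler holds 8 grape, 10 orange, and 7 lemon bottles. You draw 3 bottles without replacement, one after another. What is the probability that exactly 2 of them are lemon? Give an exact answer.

One ordering (lemon drawn first) has probability 7/25 × 6/24 × 18/23 = 756/13800 = 63/1150.
There are C(3,2) = 3 such orderings, each equally likely, so P = 3 × 63/1150 = 189/1150.

189/1150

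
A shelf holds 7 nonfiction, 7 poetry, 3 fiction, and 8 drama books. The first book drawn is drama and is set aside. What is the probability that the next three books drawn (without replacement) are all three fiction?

1/2024

With the first book removed, 3 fiction remain out of 24.
P = 3/24 × 2/23 × 1/22 = 6/12144 = 1/2024.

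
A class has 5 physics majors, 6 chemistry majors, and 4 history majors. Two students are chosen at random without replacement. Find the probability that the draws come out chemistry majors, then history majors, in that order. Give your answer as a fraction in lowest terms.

4/35

Chain rule:
P = 6/15 × 4/14 = 24/210 = 4/35.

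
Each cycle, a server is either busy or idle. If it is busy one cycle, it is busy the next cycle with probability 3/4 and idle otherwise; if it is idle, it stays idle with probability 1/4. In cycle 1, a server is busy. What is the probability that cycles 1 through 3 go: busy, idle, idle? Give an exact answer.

Cycle 1 is given. For each transition, use the conditional probability from the current state:
P(idle | busy) = 1/4; P(idle | idle) = 1/4.
P = 1/4 × 1/4 = 1/16.

1/16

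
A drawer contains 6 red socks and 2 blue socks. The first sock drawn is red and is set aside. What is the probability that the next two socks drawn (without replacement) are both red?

10/21

With the first sock removed, 5 red remain out of 7.
P = 5/7 × 4/6 = 20/42 = 10/21.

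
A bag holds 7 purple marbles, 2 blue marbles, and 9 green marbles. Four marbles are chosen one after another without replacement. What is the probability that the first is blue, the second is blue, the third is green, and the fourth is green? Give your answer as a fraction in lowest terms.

Multiply the probability of each draw given the previous ones:
P = 2/18 × 1/17 × 9/16 × 8/15 = 144/73440 = 1/510.

1/510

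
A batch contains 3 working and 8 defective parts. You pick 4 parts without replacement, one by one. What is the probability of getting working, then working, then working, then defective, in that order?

1/165

Each draw changes the counts, so multiply the conditional probabilities along the sequence:
P = 3/11 × 2/10 × 1/9 × 8/8 = 48/7920 = 1/165.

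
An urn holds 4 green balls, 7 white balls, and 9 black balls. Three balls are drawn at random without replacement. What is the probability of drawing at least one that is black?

P(no black) = 11/20 × 10/19 × 9/18 = 990/6840 = 11/76.
P(at least one) = 1 − 11/76 = 65/76.

65/76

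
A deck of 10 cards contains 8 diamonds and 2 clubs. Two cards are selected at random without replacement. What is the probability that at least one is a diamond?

44/45

P(no diamonds) = 2/10 × 1/9 = 2/90 = 1/45.
P(at least one) = 1 − 1/45 = 44/45.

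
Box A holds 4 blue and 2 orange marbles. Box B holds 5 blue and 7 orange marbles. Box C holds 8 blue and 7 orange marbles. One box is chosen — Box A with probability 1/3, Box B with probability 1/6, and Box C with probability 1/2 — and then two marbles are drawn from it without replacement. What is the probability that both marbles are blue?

From Box A: P(both blue) = (4/6)(3/5) = 2/5.
From Box B: P(both blue) = (5/12)(4/11) = 5/33.
From Box C: P(both blue) = (8/15)(7/14) = 4/15.
Total probability = (1/3)(2/5) + (1/6)(5/33) + (1/2)(4/15) = 289/990.

289/990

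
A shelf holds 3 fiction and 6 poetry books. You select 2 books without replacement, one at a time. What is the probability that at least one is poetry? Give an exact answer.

11/12

P(no poetry) = 3/9 × 2/8 = 6/72 = 1/12.
P(at least one) = 1 − 1/12 = 11/12.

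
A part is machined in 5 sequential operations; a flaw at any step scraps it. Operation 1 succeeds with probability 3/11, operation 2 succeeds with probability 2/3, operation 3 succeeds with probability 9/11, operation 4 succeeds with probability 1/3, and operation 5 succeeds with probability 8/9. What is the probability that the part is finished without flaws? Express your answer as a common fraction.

16/363

Multiplying along the chain,
P = 3/11 × 2/3 × 9/11 × 1/3 × 8/9 = 432/9801 = 16/363.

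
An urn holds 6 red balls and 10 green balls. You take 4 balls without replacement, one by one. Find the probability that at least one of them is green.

P(no green) = 6/16 × 5/15 × 4/14 × 3/13 = 360/43680 = 3/364.
P(at least one) = 1 − 3/364 = 361/364.

361/364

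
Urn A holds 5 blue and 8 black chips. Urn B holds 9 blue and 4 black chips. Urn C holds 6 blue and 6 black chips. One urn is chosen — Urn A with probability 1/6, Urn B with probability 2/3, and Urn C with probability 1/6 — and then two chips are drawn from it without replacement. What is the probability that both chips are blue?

From Urn A: P(both blue) = (5/13)(4/12) = 5/39.
From Urn B: P(both blue) = (9/13)(8/12) = 6/13.
From Urn C: P(both blue) = (6/12)(5/11) = 5/22.
Total probability = (1/6)(5/39) + (2/3)(6/13) + (1/6)(5/22) = 1889/5148.

1889/5148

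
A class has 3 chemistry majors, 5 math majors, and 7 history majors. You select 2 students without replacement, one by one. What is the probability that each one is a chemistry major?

P(all chemistry majors) = 3/15 × 2/14 = 6/210 = 1/35.

1/35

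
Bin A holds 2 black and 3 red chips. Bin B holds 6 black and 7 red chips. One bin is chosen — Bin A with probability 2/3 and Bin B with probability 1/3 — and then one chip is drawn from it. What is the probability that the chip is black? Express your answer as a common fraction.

82/195

From Bin A: P(black) = 2/5.
From Bin B: P(black) = 6/13.
Total probability = (2/3)(2/5) + (1/3)(6/13) = 82/195.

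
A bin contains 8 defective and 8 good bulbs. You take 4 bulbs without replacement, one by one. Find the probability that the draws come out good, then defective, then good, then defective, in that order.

Multiply the probability of each draw given the previous ones:
P = 8/16 × 8/15 × 7/14 × 7/13 = 3136/43680 = 14/195.

14/195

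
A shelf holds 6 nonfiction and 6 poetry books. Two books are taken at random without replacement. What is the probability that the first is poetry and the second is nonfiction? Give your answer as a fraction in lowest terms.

3/11

Chain rule:
P = 6/12 × 6/11 = 36/132 = 3/11.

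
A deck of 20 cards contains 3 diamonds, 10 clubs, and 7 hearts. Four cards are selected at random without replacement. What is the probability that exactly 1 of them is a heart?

One ordering (a heart drawn first) has probability 7/20 × 13/19 × 12/18 × 11/17 = 12012/116280 = 1001/9690.
There are C(4,1) = 4 such orderings, each equally likely, so P = 4 × 1001/9690 = 2002/4845.

2002/4845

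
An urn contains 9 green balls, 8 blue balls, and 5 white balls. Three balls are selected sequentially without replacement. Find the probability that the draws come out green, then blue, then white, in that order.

Chain rule:
P = 9/22 × 8/21 × 5/20 = 360/9240 = 3/77.

3/77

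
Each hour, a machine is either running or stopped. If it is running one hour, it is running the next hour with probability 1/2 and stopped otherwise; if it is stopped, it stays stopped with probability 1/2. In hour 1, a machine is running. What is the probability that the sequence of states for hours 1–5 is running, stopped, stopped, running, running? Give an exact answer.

Hour 1 is given. For each transition, use the conditional probability from the current state:
P(stopped | running) = 1/2; P(stopped | stopped) = 1/2; P(running | stopped) = 1/2; P(running | running) = 1/2.
P = 1/2 × 1/2 × 1/2 × 1/2 = 1/16.

1/16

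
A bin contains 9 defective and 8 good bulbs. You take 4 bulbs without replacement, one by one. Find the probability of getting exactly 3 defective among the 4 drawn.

One ordering (defective drawn first) has probability 9/17 × 8/16 × 7/15 × 8/14 = 4032/57120 = 6/85.
There are C(4,3) = 4 such orderings, each equally likely, so P = 4 × 6/85 = 24/85.

24/85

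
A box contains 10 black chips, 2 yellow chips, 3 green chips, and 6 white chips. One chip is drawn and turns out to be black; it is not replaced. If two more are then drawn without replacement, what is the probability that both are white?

With the first chip removed, 6 white remain out of 20.
P = 6/20 × 5/19 = 30/380 = 3/38.

3/38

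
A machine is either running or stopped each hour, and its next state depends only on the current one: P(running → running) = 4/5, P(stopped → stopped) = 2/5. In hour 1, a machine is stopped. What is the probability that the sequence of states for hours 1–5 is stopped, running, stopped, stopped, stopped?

Hour 1 is given. For each transition, use the conditional probability from the current state:
P(running | stopped) = 3/5; P(stopped | running) = 1/5; P(stopped | stopped) = 2/5; P(stopped | stopped) = 2/5.
P = 3/5 × 1/5 × 2/5 × 2/5 = 12/625.

12/625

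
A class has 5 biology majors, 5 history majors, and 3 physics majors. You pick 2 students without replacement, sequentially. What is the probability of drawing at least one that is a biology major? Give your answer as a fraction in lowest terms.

P(no biology majors) = 8/13 × 7/12 = 56/156 = 14/39.
P(at least one) = 1 − 14/39 = 25/39.

25/39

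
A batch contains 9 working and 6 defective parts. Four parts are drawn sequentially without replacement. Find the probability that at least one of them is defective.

P(no defective) = 9/15 × 8/14 × 7/13 × 6/12 = 3024/32760 = 6/65.
P(at least one) = 1 − 6/65 = 59/65.

59/65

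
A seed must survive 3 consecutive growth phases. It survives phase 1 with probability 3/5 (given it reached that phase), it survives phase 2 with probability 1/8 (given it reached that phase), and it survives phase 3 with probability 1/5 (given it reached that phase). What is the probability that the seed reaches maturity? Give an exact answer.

Multiplying along the chain,
P = 3/5 × 1/8 × 1/5 = 3/200.

3/200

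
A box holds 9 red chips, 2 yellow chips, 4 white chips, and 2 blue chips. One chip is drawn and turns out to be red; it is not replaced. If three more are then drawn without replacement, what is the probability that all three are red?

With the first chip removed, 8 red remain out of 16.
P = 8/16 × 7/15 × 6/14 = 336/3360 = 1/10.

1/10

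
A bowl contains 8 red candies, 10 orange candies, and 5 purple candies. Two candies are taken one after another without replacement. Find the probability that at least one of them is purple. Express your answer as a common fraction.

100/253

P(no purple) = 18/23 × 17/22 = 306/506 = 153/253.
P(at least one) = 1 − 153/253 = 100/253.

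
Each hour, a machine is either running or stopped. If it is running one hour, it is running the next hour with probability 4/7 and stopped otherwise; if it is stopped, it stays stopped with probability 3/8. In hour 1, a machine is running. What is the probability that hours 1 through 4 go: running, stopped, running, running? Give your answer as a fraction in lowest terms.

15/98

Hour 1 is given. For each transition, use the conditional probability from the current state:
P(stopped | running) = 3/7; P(running | stopped) = 5/8; P(running | running) = 4/7.
P = 3/7 × 5/8 × 4/7 = 60/392 = 15/98.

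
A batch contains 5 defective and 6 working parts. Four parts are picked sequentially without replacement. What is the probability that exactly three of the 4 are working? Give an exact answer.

10/33

One ordering (working drawn first) has probability 6/11 × 5/10 × 4/9 × 5/8 = 600/7920 = 5/66.
There are C(4,3) = 4 such orderings, each equally likely, so P = 4 × 5/66 = 10/33.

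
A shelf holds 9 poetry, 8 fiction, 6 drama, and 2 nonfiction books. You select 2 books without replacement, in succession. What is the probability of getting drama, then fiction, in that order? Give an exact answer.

2/25

Chain rule:
P = 6/25 × 8/24 = 48/600 = 2/25.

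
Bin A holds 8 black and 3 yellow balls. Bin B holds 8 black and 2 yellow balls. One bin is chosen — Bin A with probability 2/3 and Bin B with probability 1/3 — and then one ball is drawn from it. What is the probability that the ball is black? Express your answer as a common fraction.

124/165

From Bin A: P(black) = 8/11.
From Bin B: P(black) = 8/10.
Total probability = (2/3)(8/11) + (1/3)(8/10) = 124/165.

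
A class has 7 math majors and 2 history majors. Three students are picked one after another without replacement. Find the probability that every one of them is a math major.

5/12

P(every draw is a math major) = 7/9 × 6/8 × 5/7 = 210/504 = 5/12.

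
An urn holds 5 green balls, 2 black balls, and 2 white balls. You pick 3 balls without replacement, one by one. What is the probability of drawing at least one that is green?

P(no green) = 4/9 × 3/8 × 2/7 = 24/504 = 1/21.
P(at least one) = 1 − 1/21 = 20/21.

20/21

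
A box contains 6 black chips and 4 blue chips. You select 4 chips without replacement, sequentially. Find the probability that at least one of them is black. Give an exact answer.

209/210

P(no black) = 4/10 × 3/9 × 2/8 × 1/7 = 24/5040 = 1/210.
P(at least one) = 1 − 1/210 = 209/210.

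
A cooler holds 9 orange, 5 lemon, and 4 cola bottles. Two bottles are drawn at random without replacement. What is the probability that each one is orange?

4/17

P(all orange) = 9/18 × 8/17 = 72/306 = 4/17.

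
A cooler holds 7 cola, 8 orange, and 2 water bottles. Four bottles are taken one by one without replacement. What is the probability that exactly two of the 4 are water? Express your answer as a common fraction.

3/68

One ordering (water drawn first) has probability 2/17 × 1/16 × 15/15 × 14/14 = 420/57120 = 1/136.
There are C(4,2) = 6 such orderings, each equally likely, so P = 6 × 1/136 = 3/68.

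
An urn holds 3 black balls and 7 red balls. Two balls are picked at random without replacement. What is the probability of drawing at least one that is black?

8/15

P(no black) = 7/10 × 6/9 = 42/90 = 7/15.
P(at least one) = 1 − 7/15 = 8/15.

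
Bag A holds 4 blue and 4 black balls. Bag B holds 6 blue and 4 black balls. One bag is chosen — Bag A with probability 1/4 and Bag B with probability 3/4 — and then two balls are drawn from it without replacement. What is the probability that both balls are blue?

17/56

From Bag A: P(both blue) = (4/8)(3/7) = 3/14.
From Bag B: P(both blue) = (6/10)(5/9) = 1/3.
Total probability = (1/4)(3/14) + (3/4)(1/3) = 17/56.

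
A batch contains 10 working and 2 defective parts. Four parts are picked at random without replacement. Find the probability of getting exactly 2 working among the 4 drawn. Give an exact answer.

One ordering (working drawn first) has probability 10/12 × 9/11 × 2/10 × 1/9 = 180/11880 = 1/66.
There are C(4,2) = 6 such orderings, each equally likely, so P = 6 × 1/66 = 1/11.

1/11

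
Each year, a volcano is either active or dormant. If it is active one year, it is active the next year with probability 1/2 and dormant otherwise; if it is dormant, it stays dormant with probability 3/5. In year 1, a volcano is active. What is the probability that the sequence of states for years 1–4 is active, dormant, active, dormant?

1/10

Year 1 is given. For each transition, use the conditional probability from the current state:
P(dormant | active) = 1/2; P(active | dormant) = 2/5; P(dormant | active) = 1/2.
P = 1/2 × 2/5 × 1/2 = 2/20 = 1/10.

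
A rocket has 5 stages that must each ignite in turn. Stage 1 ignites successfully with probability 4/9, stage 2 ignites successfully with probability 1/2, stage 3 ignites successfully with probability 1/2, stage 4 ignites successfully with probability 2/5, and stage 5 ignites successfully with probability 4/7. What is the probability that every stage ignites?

8/315

Multiplying along the chain,
P = 4/9 × 1/2 × 1/2 × 2/5 × 4/7 = 32/1260 = 8/315.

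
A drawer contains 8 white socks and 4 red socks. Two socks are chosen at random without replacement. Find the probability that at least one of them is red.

19/33

P(no red) = 8/12 × 7/11 = 56/132 = 14/33.
P(at least one) = 1 − 14/33 = 19/33.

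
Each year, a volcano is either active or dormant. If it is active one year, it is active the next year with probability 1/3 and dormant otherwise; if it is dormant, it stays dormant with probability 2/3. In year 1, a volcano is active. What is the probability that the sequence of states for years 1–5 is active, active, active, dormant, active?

Year 1 is given. For each transition, use the conditional probability from the current state:
P(active | active) = 1/3; P(active | active) = 1/3; P(dormant | active) = 2/3; P(active | dormant) = 1/3.
P = 1/3 × 1/3 × 2/3 × 1/3 = 2/81.

2/81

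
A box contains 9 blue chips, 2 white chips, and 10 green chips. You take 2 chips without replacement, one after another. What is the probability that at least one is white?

13/70

P(no white) = 19/21 × 18/20 = 342/420 = 57/70.
P(at least one) = 1 − 57/70 = 13/70.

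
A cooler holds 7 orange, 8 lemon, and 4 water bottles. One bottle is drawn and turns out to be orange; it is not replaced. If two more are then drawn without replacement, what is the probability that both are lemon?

28/153

After the first draw, 8 of the remaining 18 bottles are lemon.
P = 8/18 × 7/17 = 56/306 = 28/153.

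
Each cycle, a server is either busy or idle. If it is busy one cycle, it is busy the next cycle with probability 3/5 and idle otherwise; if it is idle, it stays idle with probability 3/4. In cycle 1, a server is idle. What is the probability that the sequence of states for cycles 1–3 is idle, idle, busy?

3/16

Cycle 1 is given. For each transition, use the conditional probability from the current state:
P(idle | idle) = 3/4; P(busy | idle) = 1/4.
P = 3/4 × 1/4 = 3/16.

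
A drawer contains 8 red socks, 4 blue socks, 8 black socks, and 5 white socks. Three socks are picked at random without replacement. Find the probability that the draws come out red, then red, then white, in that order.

Multiply the probability of each draw given the previous ones:
P = 8/25 × 7/24 × 5/23 = 280/13800 = 7/345.

7/345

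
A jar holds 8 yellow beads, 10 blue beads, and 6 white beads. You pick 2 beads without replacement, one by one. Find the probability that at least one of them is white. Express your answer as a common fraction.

41/92

P(no white) = 18/24 × 17/23 = 306/552 = 51/92.
P(at least one) = 1 − 51/92 = 41/92.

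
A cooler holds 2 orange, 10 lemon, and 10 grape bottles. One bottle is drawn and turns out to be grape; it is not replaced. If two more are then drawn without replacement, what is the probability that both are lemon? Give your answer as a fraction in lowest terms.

3/14

With the first bottle removed, 10 lemon remain out of 21.
P = 10/21 × 9/20 = 90/420 = 3/14.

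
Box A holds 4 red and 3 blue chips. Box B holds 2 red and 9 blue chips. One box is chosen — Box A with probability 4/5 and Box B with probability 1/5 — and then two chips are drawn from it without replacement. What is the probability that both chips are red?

447/1925

From Box A: P(both red) = (4/7)(3/6) = 2/7.
From Box B: P(both red) = (2/11)(1/10) = 1/55.
Total probability = (4/5)(2/7) + (1/5)(1/55) = 447/1925.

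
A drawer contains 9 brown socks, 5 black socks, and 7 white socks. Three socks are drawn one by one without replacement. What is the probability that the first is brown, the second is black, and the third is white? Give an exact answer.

Multiply the probability of each draw given the previous ones:
P = 9/21 × 5/20 × 7/19 = 315/7980 = 3/76.

3/76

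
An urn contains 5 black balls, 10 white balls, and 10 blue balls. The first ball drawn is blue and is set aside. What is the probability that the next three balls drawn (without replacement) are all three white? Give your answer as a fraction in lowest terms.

With the first ball removed, 10 white remain out of 24.
P = 10/24 × 9/23 × 8/22 = 720/12144 = 15/253.

15/253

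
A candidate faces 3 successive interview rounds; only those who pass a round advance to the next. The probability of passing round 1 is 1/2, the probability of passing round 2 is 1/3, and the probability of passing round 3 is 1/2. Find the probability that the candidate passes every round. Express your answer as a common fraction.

Multiplying along the chain,
P = 1/2 × 1/3 × 1/2 = 1/12.

1/12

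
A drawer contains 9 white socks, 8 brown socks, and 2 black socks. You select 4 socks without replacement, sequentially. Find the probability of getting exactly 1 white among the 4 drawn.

One ordering (white drawn first) has probability 9/19 × 10/18 × 9/17 × 8/16 = 6480/93024 = 45/646.
There are C(4,1) = 4 such orderings, each equally likely, so P = 4 × 45/646 = 90/323.

90/323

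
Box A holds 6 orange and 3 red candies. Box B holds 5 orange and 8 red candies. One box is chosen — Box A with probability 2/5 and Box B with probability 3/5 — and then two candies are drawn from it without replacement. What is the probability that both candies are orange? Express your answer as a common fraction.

19/78

From Box A: P(both orange) = (6/9)(5/8) = 5/12.
From Box B: P(both orange) = (5/13)(4/12) = 5/39.
Total probability = (2/5)(5/12) + (3/5)(5/39) = 19/78.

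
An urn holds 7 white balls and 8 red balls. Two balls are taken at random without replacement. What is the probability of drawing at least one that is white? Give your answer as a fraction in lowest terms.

P(no white) = 8/15 × 7/14 = 56/210 = 4/15.
P(at least one) = 1 − 4/15 = 11/15.

11/15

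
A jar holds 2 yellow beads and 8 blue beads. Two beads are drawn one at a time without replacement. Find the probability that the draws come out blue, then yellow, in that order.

8/45

Chain rule:
P = 8/10 × 2/9 = 16/90 = 8/45.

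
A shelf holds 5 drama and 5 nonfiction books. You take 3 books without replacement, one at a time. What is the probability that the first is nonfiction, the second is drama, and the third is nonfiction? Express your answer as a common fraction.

Multiply the probability of each draw given the previous ones:
P = 5/10 × 5/9 × 4/8 = 100/720 = 5/36.

5/36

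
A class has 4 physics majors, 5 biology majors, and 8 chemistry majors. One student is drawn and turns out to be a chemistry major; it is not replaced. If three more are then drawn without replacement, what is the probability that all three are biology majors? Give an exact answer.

With the first student removed, 5 biology majors remain out of 16.
P = 5/16 × 4/15 × 3/14 = 60/3360 = 1/56.

1/56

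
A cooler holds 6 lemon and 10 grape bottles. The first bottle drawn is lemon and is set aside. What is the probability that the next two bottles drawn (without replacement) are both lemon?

After the first draw, 5 of the remaining 15 bottles are lemon.
P = 5/15 × 4/14 = 20/210 = 2/21.

2/21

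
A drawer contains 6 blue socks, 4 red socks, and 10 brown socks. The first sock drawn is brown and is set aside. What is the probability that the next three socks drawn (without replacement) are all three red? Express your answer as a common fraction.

With the first sock removed, 4 red remain out of 19.
P = 4/19 × 3/18 × 2/17 = 24/5814 = 4/969.

4/969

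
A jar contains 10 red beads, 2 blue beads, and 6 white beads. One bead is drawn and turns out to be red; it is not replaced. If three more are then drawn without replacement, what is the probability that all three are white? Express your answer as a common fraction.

1/34

With the first bead removed, 6 white remain out of 17.
P = 6/17 × 5/16 × 4/15 = 120/4080 = 1/34.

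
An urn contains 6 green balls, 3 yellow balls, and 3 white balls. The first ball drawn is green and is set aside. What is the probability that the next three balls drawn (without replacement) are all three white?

1/165

With the first ball removed, 3 white remain out of 11.
P = 3/11 × 2/10 × 1/9 = 6/990 = 1/165.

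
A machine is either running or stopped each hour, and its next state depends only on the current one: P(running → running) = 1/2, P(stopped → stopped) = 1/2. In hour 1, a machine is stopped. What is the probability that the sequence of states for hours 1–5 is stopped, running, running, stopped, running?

1/16

Hour 1 is given. For each transition, use the conditional probability from the current state:
P(running | stopped) = 1/2; P(running | running) = 1/2; P(stopped | running) = 1/2; P(running | stopped) = 1/2.
P = 1/2 × 1/2 × 1/2 × 1/2 = 1/16.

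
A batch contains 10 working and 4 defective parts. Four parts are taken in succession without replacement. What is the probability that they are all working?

30/143

P(all working) = 10/14 × 9/13 × 8/12 × 7/11 = 5040/24024 = 30/143.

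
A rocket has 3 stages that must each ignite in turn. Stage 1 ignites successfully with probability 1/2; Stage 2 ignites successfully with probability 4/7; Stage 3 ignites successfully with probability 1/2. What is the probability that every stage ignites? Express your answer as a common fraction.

1/7

The events are sequential, so multiply the conditional probabilities:
P = 1/2 × 4/7 × 1/2 = 4/28 = 1/7.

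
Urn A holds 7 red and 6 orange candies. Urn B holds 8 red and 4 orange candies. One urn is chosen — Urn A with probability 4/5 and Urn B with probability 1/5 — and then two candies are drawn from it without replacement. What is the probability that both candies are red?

From Urn A: P(both red) = (7/13)(6/12) = 7/26.
From Urn B: P(both red) = (8/12)(7/11) = 14/33.
Total probability = (4/5)(7/26) + (1/5)(14/33) = 644/2145.

644/2145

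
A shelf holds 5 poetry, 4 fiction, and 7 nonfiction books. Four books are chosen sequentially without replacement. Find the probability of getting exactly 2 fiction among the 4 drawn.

One ordering (fiction drawn first) has probability 4/16 × 3/15 × 12/14 × 11/13 = 1584/43680 = 33/910.
There are C(4,2) = 6 such orderings, each equally likely, so P = 6 × 33/910 = 99/455.

99/455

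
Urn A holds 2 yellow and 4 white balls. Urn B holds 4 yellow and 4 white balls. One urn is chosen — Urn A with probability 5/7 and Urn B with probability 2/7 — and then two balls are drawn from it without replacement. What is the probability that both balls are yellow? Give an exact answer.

From Urn A: P(both yellow) = (2/6)(1/5) = 1/15.
From Urn B: P(both yellow) = (4/8)(3/7) = 3/14.
Total probability = (5/7)(1/15) + (2/7)(3/14) = 16/147.

16/147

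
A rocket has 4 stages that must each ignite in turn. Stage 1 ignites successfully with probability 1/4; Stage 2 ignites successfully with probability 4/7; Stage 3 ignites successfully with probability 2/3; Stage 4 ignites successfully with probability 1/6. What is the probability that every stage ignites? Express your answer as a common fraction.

Multiplying along the chain,
P = 1/4 × 4/7 × 2/3 × 1/6 = 8/504 = 1/63.

1/63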